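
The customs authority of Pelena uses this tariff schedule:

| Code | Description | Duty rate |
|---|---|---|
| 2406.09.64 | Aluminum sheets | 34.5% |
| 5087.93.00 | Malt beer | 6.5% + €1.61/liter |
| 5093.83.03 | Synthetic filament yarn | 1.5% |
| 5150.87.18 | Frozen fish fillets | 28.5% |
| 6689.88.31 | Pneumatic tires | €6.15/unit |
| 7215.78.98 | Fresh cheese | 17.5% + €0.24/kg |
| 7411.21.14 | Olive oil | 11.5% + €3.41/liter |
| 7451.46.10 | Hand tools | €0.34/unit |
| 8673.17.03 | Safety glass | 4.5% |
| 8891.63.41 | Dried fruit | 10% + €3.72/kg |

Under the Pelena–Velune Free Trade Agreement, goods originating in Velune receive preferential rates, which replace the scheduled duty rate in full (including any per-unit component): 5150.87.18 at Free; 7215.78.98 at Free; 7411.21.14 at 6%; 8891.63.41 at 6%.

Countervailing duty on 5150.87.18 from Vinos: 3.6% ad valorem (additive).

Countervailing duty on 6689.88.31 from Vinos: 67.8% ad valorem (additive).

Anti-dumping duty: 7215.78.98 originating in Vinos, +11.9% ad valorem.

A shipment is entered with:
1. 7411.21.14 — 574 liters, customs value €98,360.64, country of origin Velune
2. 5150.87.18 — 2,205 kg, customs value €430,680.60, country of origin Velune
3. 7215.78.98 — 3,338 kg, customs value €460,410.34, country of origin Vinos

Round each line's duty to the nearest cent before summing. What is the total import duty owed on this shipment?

€142,063.40

Line 1 (7411.21.14, Velune, 574 liters, €98,360.64):
Base rate for 7411.21.14 is 11.5% + €3.41/liter.
Origin Velune qualifies under the Pelena–Velune agreement and 7411.21.14 is covered: preferential rate 6% applies instead.
Duty = €98,360.64 × 6% = €5,901.64.
Line 2 (5150.87.18, Velune, 2,205 kg, €430,680.60):
Base rate for 5150.87.18 is 28.5%.
Origin Velune qualifies under the Pelena–Velune agreement and 5150.87.18 is covered: preferential rate Free applies instead.
The additional-duty order on 5150.87.18 targets Vinos, not Velune; it does not apply.
Duty = €430,680.60 × 0% = €0.00.
Line 3 (7215.78.98, Vinos, 3,338 kg, €460,410.34):
Base rate for 7215.78.98 is 17.5% + €0.24/kg.
7215.78.98 has an FTA preferential rate, but origin Vinos is not Velune; base rate stands.
Additional duty on 7215.78.98 from Vinos: +11.9%. Applied ad valorem rate: 17.5% + 11.9% = 29.4%.
Duty = €460,410.34 × 29.4% + 3,338 × €0.24 = €136,161.76.
Total = €5,901.64 + €0.00 + €136,161.76 = €142,063.40.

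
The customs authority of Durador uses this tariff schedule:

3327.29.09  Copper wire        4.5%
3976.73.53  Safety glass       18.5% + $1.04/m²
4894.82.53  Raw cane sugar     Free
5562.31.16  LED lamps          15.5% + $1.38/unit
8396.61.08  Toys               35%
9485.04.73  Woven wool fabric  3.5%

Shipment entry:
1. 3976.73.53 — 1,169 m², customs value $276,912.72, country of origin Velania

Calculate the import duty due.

$52,444.61

Line 1 (3976.73.53, Velania, 1,169 m², $276,912.72):
Base rate for 3976.73.53 is 18.5% + $1.04/m².
Duty = $276,912.72 × 18.5% + 1,169 × $1.04 = $52,444.61.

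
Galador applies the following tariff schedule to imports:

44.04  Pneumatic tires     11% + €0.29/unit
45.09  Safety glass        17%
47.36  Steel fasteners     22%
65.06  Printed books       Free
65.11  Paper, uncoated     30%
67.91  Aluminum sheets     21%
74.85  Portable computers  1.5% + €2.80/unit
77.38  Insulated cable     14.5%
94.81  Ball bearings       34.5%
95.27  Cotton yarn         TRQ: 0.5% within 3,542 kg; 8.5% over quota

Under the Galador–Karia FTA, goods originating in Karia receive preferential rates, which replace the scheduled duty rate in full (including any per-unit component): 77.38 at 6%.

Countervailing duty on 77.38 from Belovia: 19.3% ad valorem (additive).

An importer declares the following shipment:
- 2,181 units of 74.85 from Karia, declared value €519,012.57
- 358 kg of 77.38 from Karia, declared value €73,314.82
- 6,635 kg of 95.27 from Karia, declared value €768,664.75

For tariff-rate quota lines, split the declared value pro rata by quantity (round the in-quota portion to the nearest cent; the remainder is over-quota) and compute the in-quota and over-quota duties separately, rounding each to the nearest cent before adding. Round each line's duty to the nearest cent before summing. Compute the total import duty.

€50,800.12

Line 1 (74.85, Karia, 2,181 units, €519,012.57):
Base rate for 74.85 is 1.5% + €2.80/unit.
Origin Karia is the FTA partner but 74.85 is not on the preference list; base rate stands.
Duty = €519,012.57 × 1.5% + 2,181 × €2.80 = €13,891.99.
Line 2 (77.38, Karia, 358 kg, €73,314.82):
Base rate for 77.38 is 14.5%.
Origin Karia qualifies under the Galador–Karia agreement and 77.38 is covered: preferential rate 6% applies instead.
The additional-duty order on 77.38 targets Belovia, not Karia; it does not apply.
Duty = €73,314.82 × 6% = €4,398.89.
Line 3 (95.27, Karia, 6,635 kg, €768,664.75):
Code 95.27 is under a tariff-rate quota (threshold 3,542 kg). In-quota: 3,542 kg at 0.5%; over-quota: 3,093 kg at 8.5%.
Pro-rata value split: in-quota = €768,664.75 × 3,542/6,635 = €410,340.70; over-quota = €768,664.75 − €410,340.70 = €358,324.05.
In-quota duty = €410,340.70 × 0.5% = €2,051.70. Over-quota duty = €358,324.05 × 8.5% = €30,457.54.
Line duty = €2,051.70 + €30,457.54 = €32,509.24.
Total = €13,891.99 + €4,398.89 + €32,509.24 = €50,800.12.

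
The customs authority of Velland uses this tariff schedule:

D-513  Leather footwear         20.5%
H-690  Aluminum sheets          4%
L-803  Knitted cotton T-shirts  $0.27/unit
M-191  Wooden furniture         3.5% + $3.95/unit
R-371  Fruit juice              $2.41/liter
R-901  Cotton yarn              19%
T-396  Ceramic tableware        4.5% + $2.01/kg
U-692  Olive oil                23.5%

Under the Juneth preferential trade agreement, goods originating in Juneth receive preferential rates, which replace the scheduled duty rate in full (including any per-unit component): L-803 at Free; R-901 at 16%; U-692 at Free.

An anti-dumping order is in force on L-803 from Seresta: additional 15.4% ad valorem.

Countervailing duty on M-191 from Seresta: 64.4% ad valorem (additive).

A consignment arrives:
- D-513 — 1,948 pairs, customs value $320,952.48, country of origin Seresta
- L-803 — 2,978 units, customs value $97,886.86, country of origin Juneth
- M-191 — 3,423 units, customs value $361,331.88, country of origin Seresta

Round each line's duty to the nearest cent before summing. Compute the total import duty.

$324,660.46

Line 1 (D-513, Seresta, 1,948 pairs, $320,952.48):
Base rate for D-513 is 20.5%.
Duty = $320,952.48 × 20.5% = $65,795.26.
Line 2 (L-803, Juneth, 2,978 units, $97,886.86):
Base rate for L-803 is $0.27/unit.
Origin Juneth qualifies under the Velland–Juneth agreement and L-803 is covered: preferential rate Free applies instead.
The additional-duty order on L-803 targets Seresta, not Juneth; it does not apply.
Duty = $97,886.86 × 0% = $0.00.
Line 3 (M-191, Seresta, 3,423 units, $361,331.88):
Base rate for M-191 is 3.5% + $3.95/unit.
Additional duty on M-191 from Seresta: +64.4%. Applied ad valorem rate: 3.5% + 64.4% = 67.9%.
Duty = $361,331.88 × 67.9% + 3,423 × $3.95 = $258,865.20.
Total = $65,795.26 + $0.00 + $258,865.20 = $324,660.46.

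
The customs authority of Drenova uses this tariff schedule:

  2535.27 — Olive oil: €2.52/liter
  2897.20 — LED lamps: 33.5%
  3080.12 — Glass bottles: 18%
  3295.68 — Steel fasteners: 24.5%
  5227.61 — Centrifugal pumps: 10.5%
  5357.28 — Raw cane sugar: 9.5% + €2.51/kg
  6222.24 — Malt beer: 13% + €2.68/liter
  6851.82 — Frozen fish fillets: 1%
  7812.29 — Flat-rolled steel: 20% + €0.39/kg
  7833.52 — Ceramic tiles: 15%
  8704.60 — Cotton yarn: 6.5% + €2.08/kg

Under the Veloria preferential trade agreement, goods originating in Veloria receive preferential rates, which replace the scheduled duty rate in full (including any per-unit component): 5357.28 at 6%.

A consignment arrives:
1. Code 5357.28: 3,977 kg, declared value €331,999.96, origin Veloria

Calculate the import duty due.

€19,920.00

Line 1 (5357.28, Veloria, 3,977 kg, €331,999.96):
Base rate for 5357.28 is 9.5% + €2.51/kg.
Origin Veloria qualifies under the Drenova–Veloria agreement and 5357.28 is covered: preferential rate 6% applies instead.
Duty = €331,999.96 × 6% = €19,920.00.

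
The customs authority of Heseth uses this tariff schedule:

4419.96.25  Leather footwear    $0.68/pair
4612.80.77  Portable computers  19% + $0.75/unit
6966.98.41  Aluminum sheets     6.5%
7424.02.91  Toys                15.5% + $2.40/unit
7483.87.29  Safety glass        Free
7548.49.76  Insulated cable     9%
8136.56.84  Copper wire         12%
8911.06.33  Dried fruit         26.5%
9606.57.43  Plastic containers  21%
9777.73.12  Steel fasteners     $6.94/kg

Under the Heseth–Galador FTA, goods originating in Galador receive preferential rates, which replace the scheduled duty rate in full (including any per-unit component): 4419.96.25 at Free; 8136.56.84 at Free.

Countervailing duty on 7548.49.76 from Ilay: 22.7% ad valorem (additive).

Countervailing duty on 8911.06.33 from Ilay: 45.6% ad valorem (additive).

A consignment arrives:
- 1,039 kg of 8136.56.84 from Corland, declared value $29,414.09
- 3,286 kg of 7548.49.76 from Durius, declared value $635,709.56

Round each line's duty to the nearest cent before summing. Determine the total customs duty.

Line 1 (8136.56.84, Corland, 1,039 kg, $29,414.09):
Base rate for 8136.56.84 is 12%.
8136.56.84 has an FTA preferential rate, but origin Corland is not Galador; base rate stands.
Duty = $29,414.09 × 12% = $3,529.69.
Line 2 (7548.49.76, Durius, 3,286 kg, $635,709.56):
Base rate for 7548.49.76 is 9%.
The additional-duty order on 7548.49.76 targets Ilay, not Durius; it does not apply.
Duty = $635,709.56 × 9% = $57,213.86.
Total = $3,529.69 + $57,213.86 = $60,743.55.

$60,743.55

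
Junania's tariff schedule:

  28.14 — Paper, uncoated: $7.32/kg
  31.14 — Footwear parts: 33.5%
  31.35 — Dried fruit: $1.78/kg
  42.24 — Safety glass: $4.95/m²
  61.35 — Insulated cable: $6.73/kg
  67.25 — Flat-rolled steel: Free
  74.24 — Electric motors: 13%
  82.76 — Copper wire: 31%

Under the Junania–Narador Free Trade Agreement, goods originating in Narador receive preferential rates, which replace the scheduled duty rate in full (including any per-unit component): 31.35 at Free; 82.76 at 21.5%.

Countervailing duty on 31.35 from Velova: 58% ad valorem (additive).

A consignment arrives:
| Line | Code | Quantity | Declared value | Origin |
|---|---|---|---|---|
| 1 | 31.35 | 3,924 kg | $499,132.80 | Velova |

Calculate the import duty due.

$296,481.74

Line 1 (31.35, Velova, 3,924 kg, $499,132.80):
Base rate for 31.35 is $1.78/kg.
31.35 has an FTA preferential rate, but origin Velova is not Narador; base rate stands.
Additional duty on 31.35 from Velova: +58% ad valorem. Applied ad valorem rate = 58%.
Duty = $499,132.80 × 58% + 3,924 × $1.78 = $296,481.74.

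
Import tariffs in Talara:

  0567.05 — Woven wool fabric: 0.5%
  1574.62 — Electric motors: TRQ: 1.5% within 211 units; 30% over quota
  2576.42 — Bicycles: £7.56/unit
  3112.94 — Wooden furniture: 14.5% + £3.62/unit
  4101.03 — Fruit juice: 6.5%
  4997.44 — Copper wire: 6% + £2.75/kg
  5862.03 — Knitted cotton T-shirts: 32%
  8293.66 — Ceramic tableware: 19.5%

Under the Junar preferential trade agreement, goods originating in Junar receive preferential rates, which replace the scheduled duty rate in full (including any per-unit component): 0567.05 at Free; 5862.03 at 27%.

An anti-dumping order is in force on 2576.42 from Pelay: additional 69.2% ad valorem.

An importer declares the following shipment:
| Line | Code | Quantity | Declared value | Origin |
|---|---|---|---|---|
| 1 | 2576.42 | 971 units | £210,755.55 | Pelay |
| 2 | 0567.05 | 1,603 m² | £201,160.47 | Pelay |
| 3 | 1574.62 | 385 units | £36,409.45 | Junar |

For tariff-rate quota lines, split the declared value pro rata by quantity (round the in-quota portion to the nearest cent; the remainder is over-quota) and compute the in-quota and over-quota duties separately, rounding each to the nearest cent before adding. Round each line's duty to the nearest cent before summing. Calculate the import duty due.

Line 1 (2576.42, Pelay, 971 units, £210,755.55):
Base rate for 2576.42 is £7.56/unit.
Additional duty on 2576.42 from Pelay: +69.2% ad valorem. Applied ad valorem rate = 69.2%.
Duty = £210,755.55 × 69.2% + 971 × £7.56 = £153,183.60.
Line 2 (0567.05, Pelay, 1,603 m², £201,160.47):
Base rate for 0567.05 is 0.5%.
0567.05 has an FTA preferential rate, but origin Pelay is not Junar; base rate stands.
Duty = £201,160.47 × 0.5% = £1,005.80.
Line 3 (1574.62, Junar, 385 units, £36,409.45):
Code 1574.62 is under a tariff-rate quota (threshold 211 units). In-quota: 211 units at 1.5%; over-quota: 174 units at 30%.
Pro-rata value split: in-quota = £36,409.45 × 211/385 = £19,954.27; over-quota = £36,409.45 − £19,954.27 = £16,455.18.
In-quota duty = £19,954.27 × 1.5% = £299.31. Over-quota duty = £16,455.18 × 30% = £4,936.55.
Line duty = £299.31 + £4,936.55 = £5,235.86.
Total = £153,183.60 + £1,005.80 + £5,235.86 = £159,425.26.

£159,425.26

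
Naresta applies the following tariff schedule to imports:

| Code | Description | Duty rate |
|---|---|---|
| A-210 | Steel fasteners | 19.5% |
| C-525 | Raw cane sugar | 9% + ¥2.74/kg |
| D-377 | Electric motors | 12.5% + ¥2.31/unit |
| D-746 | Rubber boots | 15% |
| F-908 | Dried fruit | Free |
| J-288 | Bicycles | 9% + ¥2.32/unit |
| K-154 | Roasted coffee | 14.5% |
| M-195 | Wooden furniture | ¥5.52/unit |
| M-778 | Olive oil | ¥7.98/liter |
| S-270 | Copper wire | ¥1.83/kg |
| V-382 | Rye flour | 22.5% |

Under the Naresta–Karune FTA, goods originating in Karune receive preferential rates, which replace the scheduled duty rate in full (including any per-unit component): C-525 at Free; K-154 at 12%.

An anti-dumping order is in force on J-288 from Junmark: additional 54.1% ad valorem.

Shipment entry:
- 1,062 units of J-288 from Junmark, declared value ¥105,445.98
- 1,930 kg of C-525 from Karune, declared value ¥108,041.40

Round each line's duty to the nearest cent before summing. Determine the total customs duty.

Line 1 (J-288, Junmark, 1,062 units, ¥105,445.98):
Base rate for J-288 is 9% + ¥2.32/unit.
Additional duty on J-288 from Junmark: +54.1%. Applied ad valorem rate: 9% + 54.1% = 63.1%.
Duty = ¥105,445.98 × 63.1% + 1,062 × ¥2.32 = ¥69,000.25.
Line 2 (C-525, Karune, 1,930 kg, ¥108,041.40):
Base rate for C-525 is 9% + ¥2.74/kg.
Origin Karune qualifies under the Naresta–Karune agreement and C-525 is covered: preferential rate Free applies instead.
Duty = ¥108,041.40 × 0% = ¥0.00.
Total = ¥69,000.25 + ¥0.00 = ¥69,000.25.

¥69,000.25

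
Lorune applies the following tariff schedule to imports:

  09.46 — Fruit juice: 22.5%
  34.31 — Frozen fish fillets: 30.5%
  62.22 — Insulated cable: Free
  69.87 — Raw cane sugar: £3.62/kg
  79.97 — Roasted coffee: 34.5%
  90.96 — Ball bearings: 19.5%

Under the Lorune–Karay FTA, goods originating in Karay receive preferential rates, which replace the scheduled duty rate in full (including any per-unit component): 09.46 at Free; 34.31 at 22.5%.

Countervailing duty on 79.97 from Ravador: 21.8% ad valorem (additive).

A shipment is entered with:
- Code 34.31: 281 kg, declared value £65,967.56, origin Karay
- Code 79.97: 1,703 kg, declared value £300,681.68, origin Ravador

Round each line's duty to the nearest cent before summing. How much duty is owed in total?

£184,126.49

Line 1 (34.31, Karay, 281 kg, £65,967.56):
Base rate for 34.31 is 30.5%.
Origin Karay qualifies under the Lorune–Karay agreement and 34.31 is covered: preferential rate 22.5% applies instead.
Duty = £65,967.56 × 22.5% = £14,842.70.
Line 2 (79.97, Ravador, 1,703 kg, £300,681.68):
Base rate for 79.97 is 34.5%.
Additional duty on 79.97 from Ravador: +21.8%. Applied ad valorem rate: 34.5% + 21.8% = 56.3%.
Duty = £300,681.68 × 56.3% = £169,283.79.
Total = £14,842.70 + £169,283.79 = £184,126.49.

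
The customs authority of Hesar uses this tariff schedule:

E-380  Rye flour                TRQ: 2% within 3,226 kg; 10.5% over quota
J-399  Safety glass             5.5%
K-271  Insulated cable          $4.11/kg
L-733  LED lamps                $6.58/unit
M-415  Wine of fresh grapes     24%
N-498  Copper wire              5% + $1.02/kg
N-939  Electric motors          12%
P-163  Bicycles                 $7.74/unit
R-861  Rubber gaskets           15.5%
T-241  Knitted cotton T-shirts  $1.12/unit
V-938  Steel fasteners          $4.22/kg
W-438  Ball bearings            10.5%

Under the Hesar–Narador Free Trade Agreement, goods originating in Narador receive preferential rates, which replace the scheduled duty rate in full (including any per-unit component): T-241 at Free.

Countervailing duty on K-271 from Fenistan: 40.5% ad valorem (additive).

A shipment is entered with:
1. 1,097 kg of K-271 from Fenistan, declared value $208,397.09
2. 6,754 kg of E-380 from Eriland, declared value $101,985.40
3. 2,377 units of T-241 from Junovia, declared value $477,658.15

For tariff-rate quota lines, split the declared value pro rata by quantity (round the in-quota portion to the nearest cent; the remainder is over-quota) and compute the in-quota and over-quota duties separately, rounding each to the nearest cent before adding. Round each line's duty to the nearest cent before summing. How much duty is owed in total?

Line 1 (K-271, Fenistan, 1,097 kg, $208,397.09):
Base rate for K-271 is $4.11/kg.
Additional duty on K-271 from Fenistan: +40.5% ad valorem. Applied ad valorem rate = 40.5%.
Duty = $208,397.09 × 40.5% + 1,097 × $4.11 = $88,909.49.
Line 2 (E-380, Eriland, 6,754 kg, $101,985.40):
Code E-380 is under a tariff-rate quota (threshold 3,226 kg). In-quota: 3,226 kg at 2%; over-quota: 3,528 kg at 10.5%.
Pro-rata value split: in-quota = $101,985.40 × 3,226/6,754 = $48,712.60; over-quota = $101,985.40 − $48,712.60 = $53,272.80.
In-quota duty = $48,712.60 × 2% = $974.25. Over-quota duty = $53,272.80 × 10.5% = $5,593.64.
Line duty = $974.25 + $5,593.64 = $6,567.89.
Line 3 (T-241, Junovia, 2,377 units, $477,658.15):
Base rate for T-241 is $1.12/unit.
T-241 has an FTA preferential rate, but origin Junovia is not Narador; base rate stands.
Duty = 2,377 × $1.12 = $2,662.24.
Total = $88,909.49 + $6,567.89 + $2,662.24 = $98,139.62.

$98,139.62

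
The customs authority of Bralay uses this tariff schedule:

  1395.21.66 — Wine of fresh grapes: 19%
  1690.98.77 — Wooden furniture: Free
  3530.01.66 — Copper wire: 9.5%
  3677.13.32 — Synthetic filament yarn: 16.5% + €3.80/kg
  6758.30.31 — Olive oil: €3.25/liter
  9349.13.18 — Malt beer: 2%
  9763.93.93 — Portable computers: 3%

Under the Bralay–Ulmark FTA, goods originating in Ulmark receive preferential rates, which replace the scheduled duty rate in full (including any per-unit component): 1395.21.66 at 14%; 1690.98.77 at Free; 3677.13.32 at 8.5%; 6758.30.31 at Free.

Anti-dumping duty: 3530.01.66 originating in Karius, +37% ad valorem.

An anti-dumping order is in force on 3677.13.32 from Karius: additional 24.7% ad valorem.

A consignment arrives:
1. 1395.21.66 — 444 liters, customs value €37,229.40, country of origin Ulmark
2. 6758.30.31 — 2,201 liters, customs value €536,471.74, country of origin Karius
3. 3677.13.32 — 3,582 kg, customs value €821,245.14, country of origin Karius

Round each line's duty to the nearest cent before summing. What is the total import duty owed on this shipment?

€364,329.97

Line 1 (1395.21.66, Ulmark, 444 liters, €37,229.40):
Base rate for 1395.21.66 is 19%.
Origin Ulmark qualifies under the Bralay–Ulmark agreement and 1395.21.66 is covered: preferential rate 14% applies instead.
Duty = €37,229.40 × 14% = €5,212.12.
Line 2 (6758.30.31, Karius, 2,201 liters, €536,471.74):
Base rate for 6758.30.31 is €3.25/liter.
6758.30.31 has an FTA preferential rate, but origin Karius is not Ulmark; base rate stands.
Duty = 2,201 × €3.25 = €7,153.25.
Line 3 (3677.13.32, Karius, 3,582 kg, €821,245.14):
Base rate for 3677.13.32 is 16.5% + €3.80/kg.
3677.13.32 has an FTA preferential rate, but origin Karius is not Ulmark; base rate stands.
Additional duty on 3677.13.32 from Karius: +24.7%. Applied ad valorem rate: 16.5% + 24.7% = 41.2%.
Duty = €821,245.14 × 41.2% + 3,582 × €3.80 = €351,964.60.
Total = €5,212.12 + €7,153.25 + €351,964.60 = €364,329.97.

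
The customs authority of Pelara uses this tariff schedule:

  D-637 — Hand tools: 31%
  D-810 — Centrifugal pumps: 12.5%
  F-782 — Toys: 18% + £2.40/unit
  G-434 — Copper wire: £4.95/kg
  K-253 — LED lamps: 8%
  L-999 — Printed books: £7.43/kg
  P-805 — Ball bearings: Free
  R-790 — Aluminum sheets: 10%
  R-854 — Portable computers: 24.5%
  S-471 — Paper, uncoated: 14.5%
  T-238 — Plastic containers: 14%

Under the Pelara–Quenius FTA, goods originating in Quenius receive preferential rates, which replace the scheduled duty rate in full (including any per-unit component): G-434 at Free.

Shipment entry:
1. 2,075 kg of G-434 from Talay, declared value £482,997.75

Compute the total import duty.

£10,271.25

Line 1 (G-434, Talay, 2,075 kg, £482,997.75):
Base rate for G-434 is £4.95/kg.
G-434 has an FTA preferential rate, but origin Talay is not Quenius; base rate stands.
Duty = 2,075 × £4.95 = £10,271.25.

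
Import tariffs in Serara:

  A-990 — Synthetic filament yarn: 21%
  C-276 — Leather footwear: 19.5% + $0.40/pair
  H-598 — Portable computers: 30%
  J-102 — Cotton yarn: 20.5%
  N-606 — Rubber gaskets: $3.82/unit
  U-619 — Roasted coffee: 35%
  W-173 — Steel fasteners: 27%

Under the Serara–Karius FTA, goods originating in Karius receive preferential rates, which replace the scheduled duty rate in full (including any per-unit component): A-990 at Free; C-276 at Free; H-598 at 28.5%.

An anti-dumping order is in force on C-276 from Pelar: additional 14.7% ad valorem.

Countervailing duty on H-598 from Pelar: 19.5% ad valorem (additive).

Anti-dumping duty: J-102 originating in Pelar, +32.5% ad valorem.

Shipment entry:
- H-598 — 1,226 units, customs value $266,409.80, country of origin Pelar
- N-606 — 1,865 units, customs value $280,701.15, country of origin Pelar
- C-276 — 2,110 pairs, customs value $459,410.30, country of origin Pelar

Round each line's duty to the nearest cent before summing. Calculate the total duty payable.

Line 1 (H-598, Pelar, 1,226 units, $266,409.80):
Base rate for H-598 is 30%.
H-598 has an FTA preferential rate, but origin Pelar is not Karius; base rate stands.
Additional duty on H-598 from Pelar: +19.5%. Applied ad valorem rate: 30% + 19.5% = 49.5%.
Duty = $266,409.80 × 49.5% = $131,872.85.
Line 2 (N-606, Pelar, 1,865 units, $280,701.15):
Base rate for N-606 is $3.82/unit.
Duty = 1,865 × $3.82 = $7,124.30.
Line 3 (C-276, Pelar, 2,110 pairs, $459,410.30):
Base rate for C-276 is 19.5% + $0.40/pair.
C-276 has an FTA preferential rate, but origin Pelar is not Karius; base rate stands.
Additional duty on C-276 from Pelar: +14.7%. Applied ad valorem rate: 19.5% + 14.7% = 34.2%.
Duty = $459,410.30 × 34.2% + 2,110 × $0.40 = $157,962.32.
Total = $131,872.85 + $7,124.30 + $157,962.32 = $296,959.47.

$296,959.47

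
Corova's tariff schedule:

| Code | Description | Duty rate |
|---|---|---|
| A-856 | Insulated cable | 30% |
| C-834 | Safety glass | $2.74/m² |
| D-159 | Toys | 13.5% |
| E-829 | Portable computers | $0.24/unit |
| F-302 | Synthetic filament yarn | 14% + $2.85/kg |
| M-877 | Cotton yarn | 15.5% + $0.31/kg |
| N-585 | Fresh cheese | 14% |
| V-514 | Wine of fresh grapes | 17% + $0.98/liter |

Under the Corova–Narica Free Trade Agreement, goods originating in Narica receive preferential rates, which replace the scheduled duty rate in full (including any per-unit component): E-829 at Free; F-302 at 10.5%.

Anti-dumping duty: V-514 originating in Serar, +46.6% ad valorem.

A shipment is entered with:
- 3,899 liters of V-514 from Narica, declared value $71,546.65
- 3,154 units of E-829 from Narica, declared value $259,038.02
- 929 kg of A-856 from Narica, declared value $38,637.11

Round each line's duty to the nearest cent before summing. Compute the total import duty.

$27,575.08

Line 1 (V-514, Narica, 3,899 liters, $71,546.65):
Base rate for V-514 is 17% + $0.98/liter.
Origin Narica is the FTA partner but V-514 is not on the preference list; base rate stands.
The additional-duty order on V-514 targets Serar, not Narica; it does not apply.
Duty = $71,546.65 × 17% + 3,899 × $0.98 = $15,983.95.
Line 2 (E-829, Narica, 3,154 units, $259,038.02):
Base rate for E-829 is $0.24/unit.
Origin Narica qualifies under the Corova–Narica agreement and E-829 is covered: preferential rate Free applies instead.
Duty = $259,038.02 × 0% = $0.00.
Line 3 (A-856, Narica, 929 kg, $38,637.11):
Base rate for A-856 is 30%.
Origin Narica is the FTA partner but A-856 is not on the preference list; base rate stands.
Duty = $38,637.11 × 30% = $11,591.13.
Total = $15,983.95 + $0.00 + $11,591.13 = $27,575.08.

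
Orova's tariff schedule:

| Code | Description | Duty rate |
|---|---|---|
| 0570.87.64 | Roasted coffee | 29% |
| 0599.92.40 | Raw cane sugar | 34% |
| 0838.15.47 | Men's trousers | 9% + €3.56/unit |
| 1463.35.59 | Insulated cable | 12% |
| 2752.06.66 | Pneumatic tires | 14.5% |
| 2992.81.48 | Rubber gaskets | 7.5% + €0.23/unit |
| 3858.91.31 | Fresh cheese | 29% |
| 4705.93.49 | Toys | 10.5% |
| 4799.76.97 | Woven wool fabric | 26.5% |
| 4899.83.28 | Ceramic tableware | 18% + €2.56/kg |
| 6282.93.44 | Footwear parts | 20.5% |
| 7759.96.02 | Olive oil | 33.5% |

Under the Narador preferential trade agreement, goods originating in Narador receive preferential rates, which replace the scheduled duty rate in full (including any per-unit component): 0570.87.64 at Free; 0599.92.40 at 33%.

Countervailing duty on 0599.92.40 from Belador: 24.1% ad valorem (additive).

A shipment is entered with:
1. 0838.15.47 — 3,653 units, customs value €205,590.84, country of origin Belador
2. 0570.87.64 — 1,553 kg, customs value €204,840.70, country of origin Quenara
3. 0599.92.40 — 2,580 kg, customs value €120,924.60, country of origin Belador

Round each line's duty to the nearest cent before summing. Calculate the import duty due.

€161,168.85

Line 1 (0838.15.47, Belador, 3,653 units, €205,590.84):
Base rate for 0838.15.47 is 9% + €3.56/unit.
Duty = €205,590.84 × 9% + 3,653 × €3.56 = €31,507.86.
Line 2 (0570.87.64, Quenara, 1,553 kg, €204,840.70):
Base rate for 0570.87.64 is 29%.
0570.87.64 has an FTA preferential rate, but origin Quenara is not Narador; base rate stands.
Duty = €204,840.70 × 29% = €59,403.80.
Line 3 (0599.92.40, Belador, 2,580 kg, €120,924.60):
Base rate for 0599.92.40 is 34%.
0599.92.40 has an FTA preferential rate, but origin Belador is not Narador; base rate stands.
Additional duty on 0599.92.40 from Belador: +24.1%. Applied ad valorem rate: 34% + 24.1% = 58.1%.
Duty = €120,924.60 × 58.1% = €70,257.19.
Total = €31,507.86 + €59,403.80 + €70,257.19 = €161,168.85.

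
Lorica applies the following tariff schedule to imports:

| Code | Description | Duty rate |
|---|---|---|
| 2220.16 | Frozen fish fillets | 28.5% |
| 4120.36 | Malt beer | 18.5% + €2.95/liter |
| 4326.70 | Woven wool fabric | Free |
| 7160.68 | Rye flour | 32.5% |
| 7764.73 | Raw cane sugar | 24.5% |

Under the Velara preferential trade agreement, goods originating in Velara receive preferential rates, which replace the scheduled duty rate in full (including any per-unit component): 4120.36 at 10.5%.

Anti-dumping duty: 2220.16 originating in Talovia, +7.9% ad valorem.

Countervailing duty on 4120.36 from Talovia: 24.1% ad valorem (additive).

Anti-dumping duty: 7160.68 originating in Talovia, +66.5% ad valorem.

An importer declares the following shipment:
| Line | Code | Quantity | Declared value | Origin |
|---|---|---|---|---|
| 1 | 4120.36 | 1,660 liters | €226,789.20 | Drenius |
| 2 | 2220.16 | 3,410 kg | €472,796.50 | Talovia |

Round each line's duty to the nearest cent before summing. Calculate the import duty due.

Line 1 (4120.36, Drenius, 1,660 liters, €226,789.20):
Base rate for 4120.36 is 18.5% + €2.95/liter.
4120.36 has an FTA preferential rate, but origin Drenius is not Velara; base rate stands.
The additional-duty order on 4120.36 targets Talovia, not Drenius; it does not apply.
Duty = €226,789.20 × 18.5% + 1,660 × €2.95 = €46,853.00.
Line 2 (2220.16, Talovia, 3,410 kg, €472,796.50):
Base rate for 2220.16 is 28.5%.
Additional duty on 2220.16 from Talovia: +7.9%. Applied ad valorem rate: 28.5% + 7.9% = 36.4%.
Duty = €472,796.50 × 36.4% = €172,097.93.
Total = €46,853.00 + €172,097.93 = €218,950.93.

€218,950.93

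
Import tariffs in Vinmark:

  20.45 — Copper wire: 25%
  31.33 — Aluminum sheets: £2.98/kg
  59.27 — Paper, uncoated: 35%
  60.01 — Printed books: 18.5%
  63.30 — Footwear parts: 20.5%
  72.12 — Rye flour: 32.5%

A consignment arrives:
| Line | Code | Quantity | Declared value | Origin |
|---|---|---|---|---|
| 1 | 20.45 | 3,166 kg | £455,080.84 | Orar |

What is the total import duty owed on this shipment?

Line 1 (20.45, Orar, 3,166 kg, £455,080.84):
Base rate for 20.45 is 25%.
Duty = £455,080.84 × 25% = £113,770.21.

£113,770.21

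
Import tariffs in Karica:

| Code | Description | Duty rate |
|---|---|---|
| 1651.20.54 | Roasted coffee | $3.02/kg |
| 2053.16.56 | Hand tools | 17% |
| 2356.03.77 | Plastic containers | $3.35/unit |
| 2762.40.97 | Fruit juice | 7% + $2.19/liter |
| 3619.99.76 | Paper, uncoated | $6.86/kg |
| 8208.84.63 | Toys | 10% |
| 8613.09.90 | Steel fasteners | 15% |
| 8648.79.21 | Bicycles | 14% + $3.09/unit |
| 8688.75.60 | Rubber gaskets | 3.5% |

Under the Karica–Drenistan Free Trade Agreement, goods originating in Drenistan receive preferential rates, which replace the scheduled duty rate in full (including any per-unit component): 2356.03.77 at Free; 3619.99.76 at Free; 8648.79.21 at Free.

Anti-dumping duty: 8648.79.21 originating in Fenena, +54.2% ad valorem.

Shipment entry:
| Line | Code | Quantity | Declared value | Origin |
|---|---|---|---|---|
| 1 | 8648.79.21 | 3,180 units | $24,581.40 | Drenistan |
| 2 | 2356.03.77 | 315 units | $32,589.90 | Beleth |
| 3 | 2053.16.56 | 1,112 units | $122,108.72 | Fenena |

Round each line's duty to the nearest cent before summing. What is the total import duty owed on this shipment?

$21,813.73

Line 1 (8648.79.21, Drenistan, 3,180 units, $24,581.40):
Base rate for 8648.79.21 is 14% + $3.09/unit.
Origin Drenistan qualifies under the Karica–Drenistan agreement and 8648.79.21 is covered: preferential rate Free applies instead.
The additional-duty order on 8648.79.21 targets Fenena, not Drenistan; it does not apply.
Duty = $24,581.40 × 0% = $0.00.
Line 2 (2356.03.77, Beleth, 315 units, $32,589.90):
Base rate for 2356.03.77 is $3.35/unit.
2356.03.77 has an FTA preferential rate, but origin Beleth is not Drenistan; base rate stands.
Duty = 315 × $3.35 = $1,055.25.
Line 3 (2053.16.56, Fenena, 1,112 units, $122,108.72):
Base rate for 2053.16.56 is 17%.
Duty = $122,108.72 × 17% = $20,758.48.
Total = $0.00 + $1,055.25 + $20,758.48 = $21,813.73.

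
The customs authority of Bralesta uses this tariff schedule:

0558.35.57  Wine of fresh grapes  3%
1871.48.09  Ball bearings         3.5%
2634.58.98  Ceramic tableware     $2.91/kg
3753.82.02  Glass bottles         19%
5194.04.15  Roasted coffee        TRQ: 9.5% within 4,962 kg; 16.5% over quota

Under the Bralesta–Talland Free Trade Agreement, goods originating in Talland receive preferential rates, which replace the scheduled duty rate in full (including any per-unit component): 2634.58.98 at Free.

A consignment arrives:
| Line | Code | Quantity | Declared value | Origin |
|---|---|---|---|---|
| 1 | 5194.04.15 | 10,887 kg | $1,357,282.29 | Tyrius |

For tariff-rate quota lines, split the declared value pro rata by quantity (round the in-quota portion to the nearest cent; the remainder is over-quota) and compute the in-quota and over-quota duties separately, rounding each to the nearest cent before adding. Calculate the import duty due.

$180,648.70

Line 1 (5194.04.15, Tyrius, 10,887 kg, $1,357,282.29):
Code 5194.04.15 is under a tariff-rate quota (threshold 4,962 kg). In-quota: 4,962 kg at 9.5%; over-quota: 5,925 kg at 16.5%.
Pro-rata value split: in-quota = $1,357,282.29 × 4,962/10,887 = $618,612.54; over-quota = $1,357,282.29 − $618,612.54 = $738,669.75.
In-quota duty = $618,612.54 × 9.5% = $58,768.19. Over-quota duty = $738,669.75 × 16.5% = $121,880.51.
Line duty = $58,768.19 + $121,880.51 = $180,648.70.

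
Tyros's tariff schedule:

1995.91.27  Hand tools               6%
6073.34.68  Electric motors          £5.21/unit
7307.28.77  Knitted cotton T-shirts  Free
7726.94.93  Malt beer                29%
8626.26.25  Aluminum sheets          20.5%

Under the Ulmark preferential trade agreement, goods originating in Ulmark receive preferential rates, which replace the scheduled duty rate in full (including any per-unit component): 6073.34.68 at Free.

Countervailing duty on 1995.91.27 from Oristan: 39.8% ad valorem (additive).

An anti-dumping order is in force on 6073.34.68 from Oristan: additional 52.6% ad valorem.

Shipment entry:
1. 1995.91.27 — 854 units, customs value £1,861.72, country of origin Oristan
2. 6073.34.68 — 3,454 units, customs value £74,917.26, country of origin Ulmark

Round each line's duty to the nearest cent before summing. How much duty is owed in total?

£852.67

Line 1 (1995.91.27, Oristan, 854 units, £1,861.72):
Base rate for 1995.91.27 is 6%.
Additional duty on 1995.91.27 from Oristan: +39.8%. Applied ad valorem rate: 6% + 39.8% = 45.8%.
Duty = £1,861.72 × 45.8% = £852.67.
Line 2 (6073.34.68, Ulmark, 3,454 units, £74,917.26):
Base rate for 6073.34.68 is £5.21/unit.
Origin Ulmark qualifies under the Tyros–Ulmark agreement and 6073.34.68 is covered: preferential rate Free applies instead.
The additional-duty order on 6073.34.68 targets Oristan, not Ulmark; it does not apply.
Duty = £74,917.26 × 0% = £0.00.
Total = £852.67 + £0.00 = £852.67.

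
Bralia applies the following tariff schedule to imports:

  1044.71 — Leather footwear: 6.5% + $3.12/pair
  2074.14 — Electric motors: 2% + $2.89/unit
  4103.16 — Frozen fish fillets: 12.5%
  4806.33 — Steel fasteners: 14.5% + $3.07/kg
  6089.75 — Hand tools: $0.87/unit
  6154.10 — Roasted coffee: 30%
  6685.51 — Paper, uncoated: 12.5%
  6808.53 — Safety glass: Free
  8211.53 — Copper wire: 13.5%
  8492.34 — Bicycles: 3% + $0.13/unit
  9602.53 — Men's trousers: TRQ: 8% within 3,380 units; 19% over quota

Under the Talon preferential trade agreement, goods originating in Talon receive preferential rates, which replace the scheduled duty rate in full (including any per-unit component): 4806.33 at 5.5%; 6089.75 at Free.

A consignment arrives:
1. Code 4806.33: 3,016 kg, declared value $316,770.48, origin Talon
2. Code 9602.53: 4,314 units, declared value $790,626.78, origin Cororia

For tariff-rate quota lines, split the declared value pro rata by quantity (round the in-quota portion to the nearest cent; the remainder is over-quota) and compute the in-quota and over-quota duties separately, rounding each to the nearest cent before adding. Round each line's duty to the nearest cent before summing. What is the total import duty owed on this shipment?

Line 1 (4806.33, Talon, 3,016 kg, $316,770.48):
Base rate for 4806.33 is 14.5% + $3.07/kg.
Origin Talon qualifies under the Bralia–Talon agreement and 4806.33 is covered: preferential rate 5.5% applies instead.
Duty = $316,770.48 × 5.5% = $17,422.38.
Line 2 (9602.53, Cororia, 4,314 units, $790,626.78):
Code 9602.53 is under a tariff-rate quota (threshold 3,380 units). In-quota: 3,380 units at 8%; over-quota: 934 units at 19%.
Pro-rata value split: in-quota = $790,626.78 × 3,380/4,314 = $619,452.60; over-quota = $790,626.78 − $619,452.60 = $171,174.18.
In-quota duty = $619,452.60 × 8% = $49,556.21. Over-quota duty = $171,174.18 × 19% = $32,523.09.
Line duty = $49,556.21 + $32,523.09 = $82,079.30.
Total = $17,422.38 + $82,079.30 = $99,501.68.

$99,501.68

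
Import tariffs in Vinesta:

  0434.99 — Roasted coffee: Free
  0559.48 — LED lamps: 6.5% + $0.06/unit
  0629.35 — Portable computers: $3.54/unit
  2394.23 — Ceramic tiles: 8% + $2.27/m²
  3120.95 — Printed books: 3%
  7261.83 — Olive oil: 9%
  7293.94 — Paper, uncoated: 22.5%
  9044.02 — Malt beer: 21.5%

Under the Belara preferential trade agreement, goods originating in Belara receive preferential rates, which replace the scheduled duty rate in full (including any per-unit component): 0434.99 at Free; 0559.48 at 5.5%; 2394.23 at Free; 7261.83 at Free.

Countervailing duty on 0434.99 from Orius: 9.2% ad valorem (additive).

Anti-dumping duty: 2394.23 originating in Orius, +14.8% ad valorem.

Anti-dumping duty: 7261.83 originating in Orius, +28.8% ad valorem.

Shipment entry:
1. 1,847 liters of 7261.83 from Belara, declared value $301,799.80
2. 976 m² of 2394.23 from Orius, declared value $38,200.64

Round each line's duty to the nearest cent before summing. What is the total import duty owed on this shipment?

$10,925.27

Line 1 (7261.83, Belara, 1,847 liters, $301,799.80):
Base rate for 7261.83 is 9%.
Origin Belara qualifies under the Vinesta–Belara agreement and 7261.83 is covered: preferential rate Free applies instead.
The additional-duty order on 7261.83 targets Orius, not Belara; it does not apply.
Duty = $301,799.80 × 0% = $0.00.
Line 2 (2394.23, Orius, 976 m², $38,200.64):
Base rate for 2394.23 is 8% + $2.27/m².
2394.23 has an FTA preferential rate, but origin Orius is not Belara; base rate stands.
Additional duty on 2394.23 from Orius: +14.8%. Applied ad valorem rate: 8% + 14.8% = 22.8%.
Duty = $38,200.64 × 22.8% + 976 × $2.27 = $10,925.27.
Total = $0.00 + $10,925.27 = $10,925.27.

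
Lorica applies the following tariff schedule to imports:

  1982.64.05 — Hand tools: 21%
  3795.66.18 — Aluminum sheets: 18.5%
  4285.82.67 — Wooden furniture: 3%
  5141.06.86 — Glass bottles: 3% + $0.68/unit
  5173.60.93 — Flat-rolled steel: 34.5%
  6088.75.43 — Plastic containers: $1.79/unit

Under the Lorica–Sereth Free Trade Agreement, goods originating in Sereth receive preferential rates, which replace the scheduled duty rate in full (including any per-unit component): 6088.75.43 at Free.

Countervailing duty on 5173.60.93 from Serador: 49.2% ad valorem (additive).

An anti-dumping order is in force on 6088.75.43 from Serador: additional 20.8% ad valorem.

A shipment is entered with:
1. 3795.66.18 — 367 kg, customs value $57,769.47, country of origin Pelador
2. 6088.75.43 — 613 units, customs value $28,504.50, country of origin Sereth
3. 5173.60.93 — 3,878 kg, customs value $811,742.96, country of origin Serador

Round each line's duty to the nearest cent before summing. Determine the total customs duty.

$690,116.21

Line 1 (3795.66.18, Pelador, 367 kg, $57,769.47):
Base rate for 3795.66.18 is 18.5%.
Duty = $57,769.47 × 18.5% = $10,687.35.
Line 2 (6088.75.43, Sereth, 613 units, $28,504.50):
Base rate for 6088.75.43 is $1.79/unit.
Origin Sereth qualifies under the Lorica–Sereth agreement and 6088.75.43 is covered: preferential rate Free applies instead.
The additional-duty order on 6088.75.43 targets Serador, not Sereth; it does not apply.
Duty = $28,504.50 × 0% = $0.00.
Line 3 (5173.60.93, Serador, 3,878 kg, $811,742.96):
Base rate for 5173.60.93 is 34.5%.
Additional duty on 5173.60.93 from Serador: +49.2%. Applied ad valorem rate: 34.5% + 49.2% = 83.7%.
Duty = $811,742.96 × 83.7% = $679,428.86.
Total = $10,687.35 + $0.00 + $679,428.86 = $690,116.21.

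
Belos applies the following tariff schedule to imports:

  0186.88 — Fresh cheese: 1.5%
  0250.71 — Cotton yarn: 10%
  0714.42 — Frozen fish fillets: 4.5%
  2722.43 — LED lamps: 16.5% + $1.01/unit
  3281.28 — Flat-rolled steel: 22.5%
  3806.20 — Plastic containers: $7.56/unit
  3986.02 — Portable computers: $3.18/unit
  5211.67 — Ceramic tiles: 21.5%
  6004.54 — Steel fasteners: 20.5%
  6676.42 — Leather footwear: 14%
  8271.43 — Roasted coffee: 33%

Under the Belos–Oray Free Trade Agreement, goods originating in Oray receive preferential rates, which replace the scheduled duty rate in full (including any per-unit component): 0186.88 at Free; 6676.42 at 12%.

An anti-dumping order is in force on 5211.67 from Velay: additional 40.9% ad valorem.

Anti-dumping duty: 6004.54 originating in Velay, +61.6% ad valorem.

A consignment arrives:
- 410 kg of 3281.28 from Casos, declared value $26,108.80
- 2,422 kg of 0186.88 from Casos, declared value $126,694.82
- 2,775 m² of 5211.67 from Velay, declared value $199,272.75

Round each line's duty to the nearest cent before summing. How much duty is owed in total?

Line 1 (3281.28, Casos, 410 kg, $26,108.80):
Base rate for 3281.28 is 22.5%.
Duty = $26,108.80 × 22.5% = $5,874.48.
Line 2 (0186.88, Casos, 2,422 kg, $126,694.82):
Base rate for 0186.88 is 1.5%.
0186.88 has an FTA preferential rate, but origin Casos is not Oray; base rate stands.
Duty = $126,694.82 × 1.5% = $1,900.42.
Line 3 (5211.67, Velay, 2,775 m², $199,272.75):
Base rate for 5211.67 is 21.5%.
Additional duty on 5211.67 from Velay: +40.9%. Applied ad valorem rate: 21.5% + 40.9% = 62.4%.
Duty = $199,272.75 × 62.4% = $124,346.20.
Total = $5,874.48 + $1,900.42 + $124,346.20 = $132,121.10.

$132,121.10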